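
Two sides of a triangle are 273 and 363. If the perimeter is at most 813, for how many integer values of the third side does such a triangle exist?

87

Triangle inequality: 90 < x < 636. Perimeter ≤ 813 gives x ≤ 813 − 273 − 363 = 177.
So 90 < x ≤ 177; integers 91 through 177: 87 values.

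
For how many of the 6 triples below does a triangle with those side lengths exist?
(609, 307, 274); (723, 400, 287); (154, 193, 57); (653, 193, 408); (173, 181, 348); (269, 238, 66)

3

(274,307,609): 274+307 ≤ 609 → not valid
(287,400,723): 287+400 ≤ 723 → not valid
(57,154,193): 57+154 > 193 → valid
(193,408,653): 193+408 ≤ 653 → not valid
(173,181,348): 173+181 > 348 → valid
(66,238,269): 66+238 > 269 → valid
3 of the 6 triples form a triangle.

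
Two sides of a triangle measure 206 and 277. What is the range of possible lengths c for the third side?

By the triangle inequality, c must be less than 206 + 277 = 483 and greater than |206 − 277| = 71.

71 < c < 483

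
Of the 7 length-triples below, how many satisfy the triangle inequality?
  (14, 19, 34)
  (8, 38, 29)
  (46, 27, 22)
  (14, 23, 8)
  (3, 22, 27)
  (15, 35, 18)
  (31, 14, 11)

1

(14,19,34): 14+19 ≤ 34 → not valid
(8,29,38): 8+29 ≤ 38 → not valid
(22,27,46): 22+27 > 46 → valid
(8,14,23): 8+14 ≤ 23 → not valid
(3,22,27): 3+22 ≤ 27 → not valid
(15,18,35): 15+18 ≤ 35 → not valid
(11,14,31): 11+14 ≤ 31 → not valid
1 of the 7 triples forms a triangle.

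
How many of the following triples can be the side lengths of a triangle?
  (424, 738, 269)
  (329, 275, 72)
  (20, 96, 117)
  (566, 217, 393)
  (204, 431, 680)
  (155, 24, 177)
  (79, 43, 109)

4

(269,424,738): 269+424 ≤ 738 → not valid
(72,275,329): 72+275 > 329 → valid
(20,96,117): 20+96 ≤ 117 → not valid
(217,393,566): 217+393 > 566 → valid
(204,431,680): 204+431 ≤ 680 → not valid
(24,155,177): 24+155 > 177 → valid
(43,79,109): 43+79 > 109 → valid
4 of the 7 triples form a triangle.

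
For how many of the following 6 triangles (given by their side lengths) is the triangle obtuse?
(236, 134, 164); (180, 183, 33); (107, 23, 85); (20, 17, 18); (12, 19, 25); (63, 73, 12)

4

(236,134,164): 134²+164² = 44852 < 55696 = 236² → obtuse
(180,183,33): 33²+180² = 33489 = 183² → right
(107,23,85): 23²+85² = 7754 < 11449 = 107² → obtuse
(20,17,18): 17²+18² = 613 > 400 = 20² → acute
(12,19,25): 12²+19² = 505 < 625 = 25² → obtuse
(63,73,12): 12²+63² = 4113 < 5329 = 73² → obtuse
4 of the 6 are obtuse.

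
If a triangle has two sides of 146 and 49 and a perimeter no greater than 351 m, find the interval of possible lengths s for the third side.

97 < s ≤ 156 m

Triangle inequality alone gives 97 < s < 195.
The perimeter condition gives s ≤ 351 − 146 − 49 = 156.
Intersecting the two: 97 < s ≤ 156.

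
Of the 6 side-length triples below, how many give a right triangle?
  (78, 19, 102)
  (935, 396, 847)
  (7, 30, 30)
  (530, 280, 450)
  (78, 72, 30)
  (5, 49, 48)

(78,19,102): 19+78 ≤ 102, not a triangle
(935,396,847): 396²+847² = 874225 = 935² → right
(7,30,30): 7²+30² = 949 > 900 = 30² → acute
(530,280,450): 280²+450² = 280900 = 530² → right
(78,72,30): 30²+72² = 6084 = 78² → right
(5,49,48): 5²+48² = 2329 < 2401 = 49² → obtuse
3 of the 6 are right.

3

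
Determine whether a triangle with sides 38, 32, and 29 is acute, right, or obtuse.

acute

Compare the square of the longest side to the sum of squares of the other two: 29² + 32² = 1865 > 1444 = 38².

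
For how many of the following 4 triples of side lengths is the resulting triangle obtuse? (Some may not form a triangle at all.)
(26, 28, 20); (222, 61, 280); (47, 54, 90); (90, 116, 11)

2

(26,28,20): 20²+26² = 1076 > 784 = 28² → acute
(222,61,280): 61²+222² = 53005 < 78400 = 280² → obtuse
(47,54,90): 47²+54² = 5125 < 8100 = 90² → obtuse
(90,116,11): 11+90 ≤ 116, not a triangle
2 of the 4 are obtuse.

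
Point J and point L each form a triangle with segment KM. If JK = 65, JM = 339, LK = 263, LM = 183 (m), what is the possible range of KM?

From triangle JKM: |65 − 339| < KM < 65 + 339, i.e. 274 < KM < 404.
From triangle LKM: 80 < KM < 446.
Both must hold, so KM lies in the intersection.

274 < KM < 404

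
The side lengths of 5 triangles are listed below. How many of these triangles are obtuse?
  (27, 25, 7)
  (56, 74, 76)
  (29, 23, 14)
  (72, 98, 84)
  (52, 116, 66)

(27,25,7): 7²+25² = 674 < 729 = 27² → obtuse
(56,74,76): 56²+74² = 8612 > 5776 = 76² → acute
(29,23,14): 14²+23² = 725 < 841 = 29² → obtuse
(72,98,84): 72²+84² = 12240 > 9604 = 98² → acute
(52,116,66): 52²+66² = 7060 < 13456 = 116² → obtuse
3 of the 5 are obtuse.

3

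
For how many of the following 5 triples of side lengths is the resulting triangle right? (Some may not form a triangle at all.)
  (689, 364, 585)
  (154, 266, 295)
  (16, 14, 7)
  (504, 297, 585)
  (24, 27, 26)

(689,364,585): 364²+585² = 474721 = 689² → right
(154,266,295): 154²+266² = 94472 > 87025 = 295² → acute
(16,14,7): 7²+14² = 245 < 256 = 16² → obtuse
(504,297,585): 297²+504² = 342225 = 585² → right
(24,27,26): 24²+26² = 1252 > 729 = 27² → acute
2 of the 5 are right.

2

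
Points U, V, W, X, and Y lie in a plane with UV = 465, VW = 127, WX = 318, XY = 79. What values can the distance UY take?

0 ≤ UY ≤ 989

The maximum is all hops collinear in one direction: 465 + 127 + 318 + 79 = 989.
The longest hop is 465; the others sum to 524. Since 465 ≤ 524, the path can fold back on itself completely, so the minimum distance is 0.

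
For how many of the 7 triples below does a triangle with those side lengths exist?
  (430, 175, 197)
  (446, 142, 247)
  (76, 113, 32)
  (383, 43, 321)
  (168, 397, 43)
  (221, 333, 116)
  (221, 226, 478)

1

(175,197,430): 175+197 ≤ 430 → not valid
(142,247,446): 142+247 ≤ 446 → not valid
(32,76,113): 32+76 ≤ 113 → not valid
(43,321,383): 43+321 ≤ 383 → not valid
(43,168,397): 43+168 ≤ 397 → not valid
(116,221,333): 116+221 > 333 → valid
(221,226,478): 221+226 ≤ 478 → not valid
1 of the 7 triples forms a triangle.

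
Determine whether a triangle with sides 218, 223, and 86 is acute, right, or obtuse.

acute

Compare the square of the longest side to the sum of squares of the other two: 86² + 218² = 54920 > 49729 = 223².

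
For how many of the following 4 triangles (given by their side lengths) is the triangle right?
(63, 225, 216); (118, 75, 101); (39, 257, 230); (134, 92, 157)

(63,225,216): 63²+216² = 50625 = 225² → right
(118,75,101): 75²+101² = 15826 > 13924 = 118² → acute
(39,257,230): 39²+230² = 54421 < 66049 = 257² → obtuse
(134,92,157): 92²+134² = 26420 > 24649 = 157² → acute
1 of the 4 is right.

1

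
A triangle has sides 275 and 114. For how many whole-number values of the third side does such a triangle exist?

227

The third side lies in the open interval (161, 389).
Integers from 162 to 388 inclusive: 388 − 162 + 1 = 227.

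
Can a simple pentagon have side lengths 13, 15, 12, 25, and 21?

Yes

A pentagon exists iff every side is shorter than the sum of the others — equivalently, the longest side is less than the sum of the rest.
Longest side 25 < 61 (sum of the remaining 4), so yes.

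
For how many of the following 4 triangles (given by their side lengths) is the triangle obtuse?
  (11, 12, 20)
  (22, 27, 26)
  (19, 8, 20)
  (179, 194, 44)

2

(11,12,20): 11²+12² = 265 < 400 = 20² → obtuse
(22,27,26): 22²+26² = 1160 > 729 = 27² → acute
(19,8,20): 8²+19² = 425 > 400 = 20² → acute
(179,194,44): 44²+179² = 33977 < 37636 = 194² → obtuse
2 of the 4 are obtuse.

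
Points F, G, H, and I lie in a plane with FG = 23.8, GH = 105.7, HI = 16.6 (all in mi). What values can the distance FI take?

The maximum is all hops collinear in one direction: 23.8 + 105.7 + 16.6 = 146.1.
The longest hop is 105.7; the others sum to 40.4. Folding the others back against it leaves at least 105.7 − 40.4 = 65.3.

65.3 ≤ FI ≤ 146.1 mi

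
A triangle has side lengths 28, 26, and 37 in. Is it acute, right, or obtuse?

Compare the square of the longest side to the sum of squares of the other two: 26² + 28² = 1460 > 1369 = 37².

acute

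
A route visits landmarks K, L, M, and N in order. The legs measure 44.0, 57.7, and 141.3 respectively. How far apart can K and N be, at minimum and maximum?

The maximum is all hops collinear in one direction: 44.0 + 57.7 + 141.3 = 243.0.
The longest hop is 141.3; the others sum to 101.7. Folding the others back against it leaves at least 141.3 − 101.7 = 39.6.

39.6 ≤ KN ≤ 243.0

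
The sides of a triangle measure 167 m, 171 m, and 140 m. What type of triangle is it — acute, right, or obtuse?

acute

Compare the square of the longest side to the sum of squares of the other two: 140² + 167² = 47489 > 29241 = 171².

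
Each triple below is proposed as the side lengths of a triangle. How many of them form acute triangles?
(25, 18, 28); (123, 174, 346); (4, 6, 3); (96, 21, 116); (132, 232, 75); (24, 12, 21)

2

(25,18,28): 18²+25² = 949 > 784 = 28² → acute
(123,174,346): 123+174 ≤ 346, not a triangle
(4,6,3): 3²+4² = 25 < 36 = 6² → obtuse
(96,21,116): 21²+96² = 9657 < 13456 = 116² → obtuse
(132,232,75): 75+132 ≤ 232, not a triangle
(24,12,21): 12²+21² = 585 > 576 = 24² → acute
2 of the 6 are acute.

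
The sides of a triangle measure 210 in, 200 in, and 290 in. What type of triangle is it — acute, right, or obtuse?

Compare the square of the longest side to the sum of squares of the other two: 200² + 210² = 84100 = 290².

right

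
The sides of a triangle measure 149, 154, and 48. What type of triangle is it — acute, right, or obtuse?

Compare the square of the longest side to the sum of squares of the other two: 48² + 149² = 24505 > 23716 = 154².

acute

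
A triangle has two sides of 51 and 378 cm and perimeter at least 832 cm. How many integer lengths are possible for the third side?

26

Triangle inequality: 327 < x < 429. Perimeter ≥ 832 gives x ≥ 832 − 51 − 378 = 403.
So 403 ≤ x < 429; integers 403 through 428: 26 values.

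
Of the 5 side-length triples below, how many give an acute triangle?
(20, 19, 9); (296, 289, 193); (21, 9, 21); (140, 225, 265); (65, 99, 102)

(20,19,9): 9²+19² = 442 > 400 = 20² → acute
(296,289,193): 193²+289² = 120770 > 87616 = 296² → acute
(21,9,21): 9²+21² = 522 > 441 = 21² → acute
(140,225,265): 140²+225² = 70225 = 265² → right
(65,99,102): 65²+99² = 14026 > 10404 = 102² → acute
4 of the 5 are acute.

4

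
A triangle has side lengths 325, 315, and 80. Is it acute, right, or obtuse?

right

Compare the square of the longest side to the sum of squares of the other two: 80² + 315² = 105625 = 325².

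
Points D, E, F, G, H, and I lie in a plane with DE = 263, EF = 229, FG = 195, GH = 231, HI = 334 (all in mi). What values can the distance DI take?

The maximum is all hops collinear in one direction: 263 + 229 + 195 + 231 + 334 = 1252.
The longest hop is 334; the others sum to 918. Since 334 ≤ 918, the path can fold back on itself completely, so the minimum distance is 0.

0 ≤ DI ≤ 1252 mi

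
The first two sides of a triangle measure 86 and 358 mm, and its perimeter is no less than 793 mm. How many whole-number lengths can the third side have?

95

Triangle inequality: 272 < x < 444. Perimeter ≥ 793 gives x ≥ 793 − 86 − 358 = 349.
So 349 ≤ x < 444; integers 349 through 443: 95 values.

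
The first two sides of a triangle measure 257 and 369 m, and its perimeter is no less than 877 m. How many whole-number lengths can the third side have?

Triangle inequality: 112 < x < 626. Perimeter ≥ 877 gives x ≥ 877 − 257 − 369 = 251.
So 251 ≤ x < 626; integers 251 through 625: 375 values.

375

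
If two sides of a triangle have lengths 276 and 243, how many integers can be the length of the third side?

485

The third side lies in the open interval (33, 519).
Integers from 34 to 518 inclusive: 518 − 34 + 1 = 485.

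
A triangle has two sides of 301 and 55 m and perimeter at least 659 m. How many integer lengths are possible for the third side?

Triangle inequality: 246 < x < 356. Perimeter ≥ 659 gives x ≥ 659 − 301 − 55 = 303.
So 303 ≤ x < 356; integers 303 through 355: 53 values.

53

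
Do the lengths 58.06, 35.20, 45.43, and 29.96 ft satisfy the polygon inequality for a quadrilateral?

Yes

A quadrilateral exists iff every side is shorter than the sum of the others — equivalently, the longest side is less than the sum of the rest.
Longest side 58.06 < 110.59 (sum of the remaining 3), so yes.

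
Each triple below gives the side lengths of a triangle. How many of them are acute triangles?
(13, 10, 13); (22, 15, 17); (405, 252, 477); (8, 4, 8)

3

(13,10,13): 10²+13² = 269 > 169 = 13² → acute
(22,15,17): 15²+17² = 514 > 484 = 22² → acute
(405,252,477): 252²+405² = 227529 = 477² → right
(8,4,8): 4²+8² = 80 > 64 = 8² → acute
3 of the 4 are acute.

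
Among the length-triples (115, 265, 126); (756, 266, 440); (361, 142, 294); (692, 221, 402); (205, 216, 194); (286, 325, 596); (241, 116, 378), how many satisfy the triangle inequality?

(115,126,265): 115+126 ≤ 265 → not valid
(266,440,756): 266+440 ≤ 756 → not valid
(142,294,361): 142+294 > 361 → valid
(221,402,692): 221+402 ≤ 692 → not valid
(194,205,216): 194+205 > 216 → valid
(286,325,596): 286+325 > 596 → valid
(116,241,378): 116+241 ≤ 378 → not valid
3 of the 7 triples form a triangle.

3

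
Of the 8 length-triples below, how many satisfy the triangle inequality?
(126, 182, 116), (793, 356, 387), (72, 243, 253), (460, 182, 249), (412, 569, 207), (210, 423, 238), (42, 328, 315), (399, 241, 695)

5

(116,126,182): 116+126 > 182 → valid
(356,387,793): 356+387 ≤ 793 → not valid
(72,243,253): 72+243 > 253 → valid
(182,249,460): 182+249 ≤ 460 → not valid
(207,412,569): 207+412 > 569 → valid
(210,238,423): 210+238 > 423 → valid
(42,315,328): 42+315 > 328 → valid
(241,399,695): 241+399 ≤ 695 → not valid
5 of the 8 triples form a triangle.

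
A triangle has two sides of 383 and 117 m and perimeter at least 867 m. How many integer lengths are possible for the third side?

Triangle inequality: 266 < x < 500. Perimeter ≥ 867 gives x ≥ 867 − 383 − 117 = 367.
So 367 ≤ x < 500; integers 367 through 499: 133 values.

133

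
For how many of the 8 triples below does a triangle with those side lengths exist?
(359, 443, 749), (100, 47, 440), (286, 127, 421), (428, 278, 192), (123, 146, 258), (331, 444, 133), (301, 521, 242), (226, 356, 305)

6

(359,443,749): 359+443 > 749 → valid
(47,100,440): 47+100 ≤ 440 → not valid
(127,286,421): 127+286 ≤ 421 → not valid
(192,278,428): 192+278 > 428 → valid
(123,146,258): 123+146 > 258 → valid
(133,331,444): 133+331 > 444 → valid
(242,301,521): 242+301 > 521 → valid
(226,305,356): 226+305 > 356 → valid
6 of the 8 triples form a triangle.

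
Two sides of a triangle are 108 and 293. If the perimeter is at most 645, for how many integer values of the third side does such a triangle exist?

59

Triangle inequality: 185 < x < 401. Perimeter ≤ 645 gives x ≤ 645 − 108 − 293 = 244.
So 185 < x ≤ 244; integers 186 through 244: 59 values.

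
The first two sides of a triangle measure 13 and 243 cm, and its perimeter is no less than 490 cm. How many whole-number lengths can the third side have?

22

Triangle inequality: 230 < x < 256. Perimeter ≥ 490 gives x ≥ 490 − 13 − 243 = 234.
So 234 ≤ x < 256; integers 234 through 255: 22 values.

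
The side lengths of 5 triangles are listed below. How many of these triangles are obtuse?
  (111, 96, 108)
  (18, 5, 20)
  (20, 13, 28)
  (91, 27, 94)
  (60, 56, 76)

2

(111,96,108): 96²+108² = 20880 > 12321 = 111² → acute
(18,5,20): 5²+18² = 349 < 400 = 20² → obtuse
(20,13,28): 13²+20² = 569 < 784 = 28² → obtuse
(91,27,94): 27²+91² = 9010 > 8836 = 94² → acute
(60,56,76): 56²+60² = 6736 > 5776 = 76² → acute
2 of the 5 are obtuse.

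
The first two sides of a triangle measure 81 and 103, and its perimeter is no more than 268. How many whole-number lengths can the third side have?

Triangle inequality: 22 < x < 184. Perimeter ≤ 268 gives x ≤ 268 − 81 − 103 = 84.
So 22 < x ≤ 84; integers 23 through 84: 62 values.

62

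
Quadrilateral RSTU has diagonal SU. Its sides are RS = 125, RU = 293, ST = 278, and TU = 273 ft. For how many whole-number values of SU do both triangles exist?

From triangle RSU: 168 < SU < 418.
From triangle TSU: 5 < SU < 551.
Intersection: 168 < SU < 418, so integers 169 through 417: 249 values.

249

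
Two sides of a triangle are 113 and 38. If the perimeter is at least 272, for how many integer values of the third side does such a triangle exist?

Triangle inequality: 75 < x < 151. Perimeter ≥ 272 gives x ≥ 272 − 113 − 38 = 121.
So 121 ≤ x < 151; integers 121 through 150: 30 values.

30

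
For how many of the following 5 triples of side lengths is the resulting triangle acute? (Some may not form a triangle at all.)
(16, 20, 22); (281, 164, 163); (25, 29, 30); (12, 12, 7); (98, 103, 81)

(16,20,22): 16²+20² = 656 > 484 = 22² → acute
(281,164,163): 163²+164² = 53465 < 78961 = 281² → obtuse
(25,29,30): 25²+29² = 1466 > 900 = 30² → acute
(12,12,7): 7²+12² = 193 > 144 = 12² → acute
(98,103,81): 81²+98² = 16165 > 10609 = 103² → acute
4 of the 5 are acute.

4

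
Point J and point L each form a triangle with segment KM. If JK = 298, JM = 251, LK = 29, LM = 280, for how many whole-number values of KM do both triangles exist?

From triangle JKM: 47 < KM < 549.
From triangle LKM: 251 < KM < 309.
Intersection: 251 < KM < 309, so integers 252 through 308: 57 values.

57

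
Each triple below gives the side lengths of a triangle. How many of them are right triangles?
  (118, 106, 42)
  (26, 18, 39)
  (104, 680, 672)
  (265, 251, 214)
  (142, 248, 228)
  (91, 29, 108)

1

(118,106,42): 42²+106² = 13000 < 13924 = 118² → obtuse
(26,18,39): 18²+26² = 1000 < 1521 = 39² → obtuse
(104,680,672): 104²+672² = 462400 = 680² → right
(265,251,214): 214²+251² = 108797 > 70225 = 265² → acute
(142,248,228): 142²+228² = 72148 > 61504 = 248² → acute
(91,29,108): 29²+91² = 9122 < 11664 = 108² → obtuse
1 of the 6 is right.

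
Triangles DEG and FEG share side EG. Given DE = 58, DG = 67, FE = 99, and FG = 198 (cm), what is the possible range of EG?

99 < EG < 125

From triangle DEG: |58 − 67| < EG < 58 + 67, i.e. 9 < EG < 125.
From triangle FEG: 99 < EG < 297.
Both must hold, so EG lies in the intersection.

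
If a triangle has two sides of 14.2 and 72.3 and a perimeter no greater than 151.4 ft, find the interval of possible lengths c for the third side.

58.1 < c ≤ 64.9 ft

Triangle inequality alone gives 58.1 < c < 86.5.
The perimeter condition gives c ≤ 151.4 − 14.2 − 72.3 = 64.9.
Intersecting the two: 58.1 < c ≤ 64.9.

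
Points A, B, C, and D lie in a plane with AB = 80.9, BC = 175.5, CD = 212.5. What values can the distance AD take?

The maximum is all hops collinear in one direction: 80.9 + 175.5 + 212.5 = 468.9.
The longest hop is 212.5; the others sum to 256.4. Since 212.5 ≤ 256.4, the path can fold back on itself completely, so the minimum distance is 0.

0 ≤ AD ≤ 468.9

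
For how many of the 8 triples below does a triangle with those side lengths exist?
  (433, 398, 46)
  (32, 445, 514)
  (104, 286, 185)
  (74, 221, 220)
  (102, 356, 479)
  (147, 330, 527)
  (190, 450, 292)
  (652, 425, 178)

(46,398,433): 46+398 > 433 → valid
(32,445,514): 32+445 ≤ 514 → not valid
(104,185,286): 104+185 > 286 → valid
(74,220,221): 74+220 > 221 → valid
(102,356,479): 102+356 ≤ 479 → not valid
(147,330,527): 147+330 ≤ 527 → not valid
(190,292,450): 190+292 > 450 → valid
(178,425,652): 178+425 ≤ 652 → not valid
4 of the 8 triples form a triangle.

4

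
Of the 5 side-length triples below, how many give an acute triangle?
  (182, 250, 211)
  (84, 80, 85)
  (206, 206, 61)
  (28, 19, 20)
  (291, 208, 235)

4

(182,250,211): 182²+211² = 77645 > 62500 = 250² → acute
(84,80,85): 80²+84² = 13456 > 7225 = 85² → acute
(206,206,61): 61²+206² = 46157 > 42436 = 206² → acute
(28,19,20): 19²+20² = 761 < 784 = 28² → obtuse
(291,208,235): 208²+235² = 98489 > 84681 = 291² → acute
4 of the 5 are acute.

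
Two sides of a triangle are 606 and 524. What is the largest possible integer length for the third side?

The third side must be strictly less than 606 + 524 = 1130.
The largest integer below 1130 is 1129.

1129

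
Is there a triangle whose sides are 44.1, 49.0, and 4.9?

No

The two shorter sides sum to 49.0, exactly equal to the longest side 49.0.
That gives only a degenerate (flat) triangle — the inequality must be strict.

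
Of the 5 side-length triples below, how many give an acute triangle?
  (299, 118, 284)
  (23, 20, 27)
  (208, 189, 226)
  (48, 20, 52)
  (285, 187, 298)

4

(299,118,284): 118²+284² = 94580 > 89401 = 299² → acute
(23,20,27): 20²+23² = 929 > 729 = 27² → acute
(208,189,226): 189²+208² = 78985 > 51076 = 226² → acute
(48,20,52): 20²+48² = 2704 = 52² → right
(285,187,298): 187²+285² = 116194 > 88804 = 298² → acute
4 of the 5 are acute.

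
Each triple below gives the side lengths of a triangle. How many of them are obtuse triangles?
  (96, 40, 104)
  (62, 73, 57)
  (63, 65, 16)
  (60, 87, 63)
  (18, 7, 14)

(96,40,104): 40²+96² = 10816 = 104² → right
(62,73,57): 57²+62² = 7093 > 5329 = 73² → acute
(63,65,16): 16²+63² = 4225 = 65² → right
(60,87,63): 60²+63² = 7569 = 87² → right
(18,7,14): 7²+14² = 245 < 324 = 18² → obtuse
1 of the 5 is obtuse.

1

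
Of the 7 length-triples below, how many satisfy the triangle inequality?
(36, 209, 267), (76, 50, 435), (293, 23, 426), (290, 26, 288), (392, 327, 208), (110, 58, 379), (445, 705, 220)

(36,209,267): 36+209 ≤ 267 → not valid
(50,76,435): 50+76 ≤ 435 → not valid
(23,293,426): 23+293 ≤ 426 → not valid
(26,288,290): 26+288 > 290 → valid
(208,327,392): 208+327 > 392 → valid
(58,110,379): 58+110 ≤ 379 → not valid
(220,445,705): 220+445 ≤ 705 → not valid
2 of the 7 triples form a triangle.

2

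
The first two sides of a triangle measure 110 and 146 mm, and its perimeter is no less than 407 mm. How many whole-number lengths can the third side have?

105

Triangle inequality: 36 < x < 256. Perimeter ≥ 407 gives x ≥ 407 − 110 − 146 = 151.
So 151 ≤ x < 256; integers 151 through 255: 105 values.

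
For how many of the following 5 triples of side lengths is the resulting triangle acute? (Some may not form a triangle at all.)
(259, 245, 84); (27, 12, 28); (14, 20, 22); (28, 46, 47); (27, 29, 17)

4

(259,245,84): 84²+245² = 67081 = 259² → right
(27,12,28): 12²+27² = 873 > 784 = 28² → acute
(14,20,22): 14²+20² = 596 > 484 = 22² → acute
(28,46,47): 28²+46² = 2900 > 2209 = 47² → acute
(27,29,17): 17²+27² = 1018 > 841 = 29² → acute
4 of the 5 are acute.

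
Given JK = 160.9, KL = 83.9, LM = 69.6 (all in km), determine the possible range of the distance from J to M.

7.4 ≤ JM ≤ 314.4 km

The maximum is all hops collinear in one direction: 160.9 + 83.9 + 69.6 = 314.4.
The longest hop is 160.9; the others sum to 153.5. Folding the others back against it leaves at least 160.9 − 153.5 = 7.4.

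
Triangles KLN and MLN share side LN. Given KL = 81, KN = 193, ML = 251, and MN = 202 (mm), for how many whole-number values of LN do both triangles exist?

From triangle KLN: 112 < LN < 274.
From triangle MLN: 49 < LN < 453.
Intersection: 112 < LN < 274, so integers 113 through 273: 161 values.

161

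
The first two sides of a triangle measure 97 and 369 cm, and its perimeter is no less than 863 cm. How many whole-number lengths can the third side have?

Triangle inequality: 272 < x < 466. Perimeter ≥ 863 gives x ≥ 863 − 97 − 369 = 397.
So 397 ≤ x < 466; integers 397 through 465: 69 values.

69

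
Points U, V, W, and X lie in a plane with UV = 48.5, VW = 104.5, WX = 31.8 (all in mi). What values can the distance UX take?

The maximum is all hops collinear in one direction: 48.5 + 104.5 + 31.8 = 184.8.
The longest hop is 104.5; the others sum to 80.3. Folding the others back against it leaves at least 104.5 − 80.3 = 24.2.

24.2 ≤ UX ≤ 184.8 mi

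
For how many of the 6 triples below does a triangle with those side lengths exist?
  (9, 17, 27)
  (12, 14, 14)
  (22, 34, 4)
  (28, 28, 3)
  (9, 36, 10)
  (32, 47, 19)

(9,17,27): 9+17 ≤ 27 → not valid
(12,14,14): 12+14 > 14 → valid
(4,22,34): 4+22 ≤ 34 → not valid
(3,28,28): 3+28 > 28 → valid
(9,10,36): 9+10 ≤ 36 → not valid
(19,32,47): 19+32 > 47 → valid
3 of the 6 triples form a triangle.

3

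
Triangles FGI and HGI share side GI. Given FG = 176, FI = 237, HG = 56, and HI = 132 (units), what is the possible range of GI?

76 < GI < 188

From triangle FGI: |176 − 237| < GI < 176 + 237, i.e. 61 < GI < 413.
From triangle HGI: 76 < GI < 188.
Both must hold, so GI lies in the intersection.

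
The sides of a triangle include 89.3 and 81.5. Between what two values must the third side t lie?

By the triangle inequality, t must be less than 89.3 + 81.5 = 170.8 and greater than |89.3 − 81.5| = 7.8.

7.8 < t < 170.8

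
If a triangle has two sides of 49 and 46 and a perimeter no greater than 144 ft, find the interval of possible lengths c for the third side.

Triangle inequality alone gives 3 < c < 95.
The perimeter condition gives c ≤ 144 − 49 − 46 = 49.
Intersecting the two: 3 < c ≤ 49.

3 < c ≤ 49 ft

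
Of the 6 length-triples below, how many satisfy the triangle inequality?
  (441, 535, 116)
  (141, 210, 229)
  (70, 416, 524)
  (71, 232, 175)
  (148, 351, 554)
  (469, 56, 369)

3

(116,441,535): 116+441 > 535 → valid
(141,210,229): 141+210 > 229 → valid
(70,416,524): 70+416 ≤ 524 → not valid
(71,175,232): 71+175 > 232 → valid
(148,351,554): 148+351 ≤ 554 → not valid
(56,369,469): 56+369 ≤ 469 → not valid
3 of the 6 triples form a triangle.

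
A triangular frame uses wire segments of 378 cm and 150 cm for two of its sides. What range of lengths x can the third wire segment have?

228 < x < 528

By the triangle inequality, x must be less than 378 + 150 = 528 and greater than |378 − 150| = 228.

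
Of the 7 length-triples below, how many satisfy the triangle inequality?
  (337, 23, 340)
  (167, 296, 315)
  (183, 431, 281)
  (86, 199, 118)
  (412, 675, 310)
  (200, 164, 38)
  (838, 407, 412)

(23,337,340): 23+337 > 340 → valid
(167,296,315): 167+296 > 315 → valid
(183,281,431): 183+281 > 431 → valid
(86,118,199): 86+118 > 199 → valid
(310,412,675): 310+412 > 675 → valid
(38,164,200): 38+164 > 200 → valid
(407,412,838): 407+412 ≤ 838 → not valid
6 of the 7 triples form a triangle.

6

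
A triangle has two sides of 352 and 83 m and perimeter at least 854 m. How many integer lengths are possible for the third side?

16

Triangle inequality: 269 < x < 435. Perimeter ≥ 854 gives x ≥ 854 − 352 − 83 = 419.
So 419 ≤ x < 435; integers 419 through 434: 16 values.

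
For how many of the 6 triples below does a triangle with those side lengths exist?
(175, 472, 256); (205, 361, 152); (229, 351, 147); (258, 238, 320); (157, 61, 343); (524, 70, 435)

2

(175,256,472): 175+256 ≤ 472 → not valid
(152,205,361): 152+205 ≤ 361 → not valid
(147,229,351): 147+229 > 351 → valid
(238,258,320): 238+258 > 320 → valid
(61,157,343): 61+157 ≤ 343 → not valid
(70,435,524): 70+435 ≤ 524 → not valid
2 of the 6 triples form a triangle.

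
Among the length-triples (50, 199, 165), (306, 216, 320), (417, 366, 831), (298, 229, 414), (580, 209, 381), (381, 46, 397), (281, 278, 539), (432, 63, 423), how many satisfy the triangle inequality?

(50,165,199): 50+165 > 199 → valid
(216,306,320): 216+306 > 320 → valid
(366,417,831): 366+417 ≤ 831 → not valid
(229,298,414): 229+298 > 414 → valid
(209,381,580): 209+381 > 580 → valid
(46,381,397): 46+381 > 397 → valid
(278,281,539): 278+281 > 539 → valid
(63,423,432): 63+423 > 432 → valid
7 of the 8 triples form a triangle.

7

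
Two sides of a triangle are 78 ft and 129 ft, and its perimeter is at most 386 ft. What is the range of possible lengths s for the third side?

51 < s ≤ 179 ft

Triangle inequality alone gives 51 < s < 207.
The perimeter condition gives s ≤ 386 − 78 − 129 = 179.
Intersecting the two: 51 < s ≤ 179.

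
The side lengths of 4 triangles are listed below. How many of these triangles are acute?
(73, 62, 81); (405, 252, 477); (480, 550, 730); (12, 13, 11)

2

(73,62,81): 62²+73² = 9173 > 6561 = 81² → acute
(405,252,477): 252²+405² = 227529 = 477² → right
(480,550,730): 480²+550² = 532900 = 730² → right
(12,13,11): 11²+12² = 265 > 169 = 13² → acute
2 of the 4 are acute.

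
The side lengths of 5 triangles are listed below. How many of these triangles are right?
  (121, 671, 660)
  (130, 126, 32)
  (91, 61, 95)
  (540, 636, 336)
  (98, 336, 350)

4

(121,671,660): 121²+660² = 450241 = 671² → right
(130,126,32): 32²+126² = 16900 = 130² → right
(91,61,95): 61²+91² = 12002 > 9025 = 95² → acute
(540,636,336): 336²+540² = 404496 = 636² → right
(98,336,350): 98²+336² = 122500 = 350² → right
4 of the 5 are right.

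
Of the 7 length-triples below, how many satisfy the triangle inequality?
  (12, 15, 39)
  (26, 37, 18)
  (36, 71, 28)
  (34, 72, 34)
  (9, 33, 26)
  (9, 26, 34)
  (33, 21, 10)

3

(12,15,39): 12+15 ≤ 39 → not valid
(18,26,37): 18+26 > 37 → valid
(28,36,71): 28+36 ≤ 71 → not valid
(34,34,72): 34+34 ≤ 72 → not valid
(9,26,33): 9+26 > 33 → valid
(9,26,34): 9+26 > 34 → valid
(10,21,33): 10+21 ≤ 33 → not valid
3 of the 7 triples form a triangle.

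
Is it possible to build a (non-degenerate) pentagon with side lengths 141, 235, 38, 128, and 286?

A pentagon exists iff every side is shorter than the sum of the others — equivalently, the longest side is less than the sum of the rest.
Longest side 286 < 542 (sum of the remaining 4), so yes.

Yes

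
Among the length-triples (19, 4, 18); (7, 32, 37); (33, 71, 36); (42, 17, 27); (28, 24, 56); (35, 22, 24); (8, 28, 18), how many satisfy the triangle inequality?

(4,18,19): 4+18 > 19 → valid
(7,32,37): 7+32 > 37 → valid
(33,36,71): 33+36 ≤ 71 → not valid
(17,27,42): 17+27 > 42 → valid
(24,28,56): 24+28 ≤ 56 → not valid
(22,24,35): 22+24 > 35 → valid
(8,18,28): 8+18 ≤ 28 → not valid
4 of the 7 triples form a triangle.

4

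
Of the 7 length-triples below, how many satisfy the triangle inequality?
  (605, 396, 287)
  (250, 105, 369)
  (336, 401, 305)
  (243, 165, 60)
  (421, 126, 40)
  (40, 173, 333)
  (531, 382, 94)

(287,396,605): 287+396 > 605 → valid
(105,250,369): 105+250 ≤ 369 → not valid
(305,336,401): 305+336 > 401 → valid
(60,165,243): 60+165 ≤ 243 → not valid
(40,126,421): 40+126 ≤ 421 → not valid
(40,173,333): 40+173 ≤ 333 → not valid
(94,382,531): 94+382 ≤ 531 → not valid
2 of the 7 triples form a triangle.

2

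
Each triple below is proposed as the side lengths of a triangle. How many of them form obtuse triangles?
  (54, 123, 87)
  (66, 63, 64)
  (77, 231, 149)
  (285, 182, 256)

(54,123,87): 54²+87² = 10485 < 15129 = 123² → obtuse
(66,63,64): 63²+64² = 8065 > 4356 = 66² → acute
(77,231,149): 77+149 ≤ 231, not a triangle
(285,182,256): 182²+256² = 98660 > 81225 = 285² → acute
1 of the 4 is obtuse.

1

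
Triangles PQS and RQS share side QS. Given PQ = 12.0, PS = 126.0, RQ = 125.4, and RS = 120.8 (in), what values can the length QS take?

114.0 < QS < 138.0

From triangle PQS: |12.0 − 126.0| < QS < 12.0 + 126.0, i.e. 114.0 < QS < 138.0.
From triangle RQS: 4.6 < QS < 246.2.
Both must hold, so QS lies in the intersection.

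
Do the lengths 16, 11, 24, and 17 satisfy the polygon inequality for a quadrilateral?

Yes

A quadrilateral exists iff every side is shorter than the sum of the others — equivalently, the longest side is less than the sum of the rest.
Longest side 24 < 44 (sum of the remaining 3), so yes.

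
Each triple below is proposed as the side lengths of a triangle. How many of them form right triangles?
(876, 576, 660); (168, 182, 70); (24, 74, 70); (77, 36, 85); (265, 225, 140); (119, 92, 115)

(876,576,660): 576²+660² = 767376 = 876² → right
(168,182,70): 70²+168² = 33124 = 182² → right
(24,74,70): 24²+70² = 5476 = 74² → right
(77,36,85): 36²+77² = 7225 = 85² → right
(265,225,140): 140²+225² = 70225 = 265² → right
(119,92,115): 92²+115² = 21689 > 14161 = 119² → acute
5 of the 6 are right.

5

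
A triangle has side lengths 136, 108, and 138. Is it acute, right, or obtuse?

Compare the square of the longest side to the sum of squares of the other two: 108² + 136² = 30160 > 19044 = 138².

acute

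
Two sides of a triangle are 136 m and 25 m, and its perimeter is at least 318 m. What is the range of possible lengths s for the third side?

157 ≤ s < 161 m

Triangle inequality alone gives 111 < s < 161.
The perimeter condition gives s ≥ 318 − 136 − 25 = 157.
Intersecting the two: 157 ≤ s < 161.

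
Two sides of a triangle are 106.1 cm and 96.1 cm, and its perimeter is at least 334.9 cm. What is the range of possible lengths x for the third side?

132.7 ≤ x < 202.2

Triangle inequality alone gives 10.0 < x < 202.2.
The perimeter condition gives x ≥ 334.9 − 106.1 − 96.1 = 132.7.
Intersecting the two: 132.7 ≤ x < 202.2.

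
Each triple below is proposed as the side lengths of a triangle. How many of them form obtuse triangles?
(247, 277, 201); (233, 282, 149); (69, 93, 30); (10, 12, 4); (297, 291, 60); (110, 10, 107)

4

(247,277,201): 201²+247² = 101410 > 76729 = 277² → acute
(233,282,149): 149²+233² = 76490 < 79524 = 282² → obtuse
(69,93,30): 30²+69² = 5661 < 8649 = 93² → obtuse
(10,12,4): 4²+10² = 116 < 144 = 12² → obtuse
(297,291,60): 60²+291² = 88281 > 88209 = 297² → acute
(110,10,107): 10²+107² = 11549 < 12100 = 110² → obtuse
4 of the 6 are obtuse.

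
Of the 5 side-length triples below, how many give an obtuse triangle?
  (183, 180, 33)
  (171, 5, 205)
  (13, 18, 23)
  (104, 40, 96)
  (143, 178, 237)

(183,180,33): 33²+180² = 33489 = 183² → right
(171,5,205): 5+171 ≤ 205, not a triangle
(13,18,23): 13²+18² = 493 < 529 = 23² → obtuse
(104,40,96): 40²+96² = 10816 = 104² → right
(143,178,237): 143²+178² = 52133 < 56169 = 237² → obtuse
2 of the 5 are obtuse.

2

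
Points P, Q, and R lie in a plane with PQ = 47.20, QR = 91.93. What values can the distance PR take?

44.73 ≤ PR ≤ 139.13

By the triangle inequality, |47.20 − 91.93| ≤ PR ≤ 47.20 + 91.93.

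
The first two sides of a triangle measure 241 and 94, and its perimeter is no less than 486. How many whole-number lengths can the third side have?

184

Triangle inequality: 147 < x < 335. Perimeter ≥ 486 gives x ≥ 486 − 241 − 94 = 151.
So 151 ≤ x < 335; integers 151 through 334: 184 values.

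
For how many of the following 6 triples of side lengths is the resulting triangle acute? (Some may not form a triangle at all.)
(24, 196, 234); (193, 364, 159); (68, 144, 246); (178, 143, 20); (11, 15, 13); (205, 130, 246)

1

(24,196,234): 24+196 ≤ 234, not a triangle
(193,364,159): 159+193 ≤ 364, not a triangle
(68,144,246): 68+144 ≤ 246, not a triangle
(178,143,20): 20+143 ≤ 178, not a triangle
(11,15,13): 11²+13² = 290 > 225 = 15² → acute
(205,130,246): 130²+205² = 58925 < 60516 = 246² → obtuse
1 of the 6 is acute.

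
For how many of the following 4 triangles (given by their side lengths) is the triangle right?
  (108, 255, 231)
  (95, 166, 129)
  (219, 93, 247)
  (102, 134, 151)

1

(108,255,231): 108²+231² = 65025 = 255² → right
(95,166,129): 95²+129² = 25666 < 27556 = 166² → obtuse
(219,93,247): 93²+219² = 56610 < 61009 = 247² → obtuse
(102,134,151): 102²+134² = 28360 > 22801 = 151² → acute
1 of the 4 is right.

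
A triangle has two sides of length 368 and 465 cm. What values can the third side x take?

97 < x < 833

By the triangle inequality, x must be less than 368 + 465 = 833 and greater than |368 − 465| = 97.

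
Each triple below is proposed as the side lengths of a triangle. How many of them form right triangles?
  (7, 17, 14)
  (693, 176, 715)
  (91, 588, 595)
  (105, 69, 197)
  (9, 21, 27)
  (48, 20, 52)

3

(7,17,14): 7²+14² = 245 < 289 = 17² → obtuse
(693,176,715): 176²+693² = 511225 = 715² → right
(91,588,595): 91²+588² = 354025 = 595² → right
(105,69,197): 69+105 ≤ 197, not a triangle
(9,21,27): 9²+21² = 522 < 729 = 27² → obtuse
(48,20,52): 20²+48² = 2704 = 52² → right
3 of the 6 are right.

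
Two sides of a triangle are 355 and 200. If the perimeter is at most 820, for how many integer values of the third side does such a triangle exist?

Triangle inequality: 155 < x < 555. Perimeter ≤ 820 gives x ≤ 820 − 355 − 200 = 265.
So 155 < x ≤ 265; integers 156 through 265: 110 values.

110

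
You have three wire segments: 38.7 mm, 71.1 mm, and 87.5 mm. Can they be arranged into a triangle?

Yes

The longest side is 87.5, and the other two sum to 109.8.
Since 109.8 > 87.5, the triangle inequality holds.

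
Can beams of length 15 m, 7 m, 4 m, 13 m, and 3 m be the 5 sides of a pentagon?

A pentagon exists iff every side is shorter than the sum of the others — equivalently, the longest side is less than the sum of the rest.
Longest side 15 < 27 (sum of the remaining 4), so yes.

Yes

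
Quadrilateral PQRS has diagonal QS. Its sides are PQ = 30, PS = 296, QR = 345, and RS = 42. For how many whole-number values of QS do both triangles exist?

From triangle PQS: 266 < QS < 326.
From triangle RQS: 303 < QS < 387.
Intersection: 303 < QS < 326, so integers 304 through 325: 22 values.

22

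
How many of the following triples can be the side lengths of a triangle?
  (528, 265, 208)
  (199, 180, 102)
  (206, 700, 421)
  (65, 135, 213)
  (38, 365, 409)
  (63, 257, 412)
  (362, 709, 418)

(208,265,528): 208+265 ≤ 528 → not valid
(102,180,199): 102+180 > 199 → valid
(206,421,700): 206+421 ≤ 700 → not valid
(65,135,213): 65+135 ≤ 213 → not valid
(38,365,409): 38+365 ≤ 409 → not valid
(63,257,412): 63+257 ≤ 412 → not valid
(362,418,709): 362+418 > 709 → valid
2 of the 7 triples form a triangle.

2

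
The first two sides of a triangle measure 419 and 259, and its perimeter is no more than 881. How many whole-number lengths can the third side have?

Triangle inequality: 160 < x < 678. Perimeter ≤ 881 gives x ≤ 881 − 419 − 259 = 203.
So 160 < x ≤ 203; integers 161 through 203: 43 values.

43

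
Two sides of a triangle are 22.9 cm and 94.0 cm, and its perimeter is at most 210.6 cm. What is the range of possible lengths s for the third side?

71.1 < s ≤ 93.7

Triangle inequality alone gives 71.1 < s < 116.9.
The perimeter condition gives s ≤ 210.6 − 22.9 − 94.0 = 93.7.
Intersecting the two: 71.1 < s ≤ 93.7.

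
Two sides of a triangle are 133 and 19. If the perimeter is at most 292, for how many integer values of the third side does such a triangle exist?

26

Triangle inequality: 114 < x < 152. Perimeter ≤ 292 gives x ≤ 292 − 133 − 19 = 140.
So 114 < x ≤ 140; integers 115 through 140: 26 values.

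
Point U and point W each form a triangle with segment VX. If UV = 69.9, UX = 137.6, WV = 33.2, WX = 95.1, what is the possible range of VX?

67.7 < VX < 128.3

From triangle UVX: |69.9 − 137.6| < VX < 69.9 + 137.6, i.e. 67.7 < VX < 207.5.
From triangle WVX: 61.9 < VX < 128.3.
Both must hold, so VX lies in the intersection.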